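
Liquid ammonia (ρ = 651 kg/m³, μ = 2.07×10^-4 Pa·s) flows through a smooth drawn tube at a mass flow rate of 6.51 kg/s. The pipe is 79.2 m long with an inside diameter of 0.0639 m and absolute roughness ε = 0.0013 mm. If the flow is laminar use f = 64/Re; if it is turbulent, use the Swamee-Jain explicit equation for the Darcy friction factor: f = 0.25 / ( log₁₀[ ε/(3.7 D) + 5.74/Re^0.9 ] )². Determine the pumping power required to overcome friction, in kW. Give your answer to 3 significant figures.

P ≈ 0.508 kW

A = πD²/4 = π(0.0639)²/4 = 0.003207 m²; mean velocity V = ṁ/(ρA) = 6.51/(651 · 0.003207) = 3.118 m/s.
Reynolds number Re = ρVD/μ = 651 · 3.118 · 0.0639 / 0.000207 = 6.266e+05.
Re > 4000 → turbulent. Relative roughness ε/D = 1.3e-06/0.0639 = 2.03e-05. Swamee-Jain: f = 0.25/(log₁₀[2.03e-05/3.7 + 5.74/6.266e+05^0.9])² = 0.25/(log₁₀[5.5e-06 + 3.48e-05])² = 0.25/(-4.395)² = 0.01294.
Darcy-Weisbach: ΔP = f(L/D)(ρV²/2) = 0.01294·(79.2/0.0639)·(651·3.118²/2) = 0.01294·1239·3165 = 5.078e+04 Pa.
Q = ṁ/ρ = 6.51/651 = 0.01 m³/s.
Pumping power P = QΔP = 0.01·5.078e+04 = 507.8 W = 0.508 kW.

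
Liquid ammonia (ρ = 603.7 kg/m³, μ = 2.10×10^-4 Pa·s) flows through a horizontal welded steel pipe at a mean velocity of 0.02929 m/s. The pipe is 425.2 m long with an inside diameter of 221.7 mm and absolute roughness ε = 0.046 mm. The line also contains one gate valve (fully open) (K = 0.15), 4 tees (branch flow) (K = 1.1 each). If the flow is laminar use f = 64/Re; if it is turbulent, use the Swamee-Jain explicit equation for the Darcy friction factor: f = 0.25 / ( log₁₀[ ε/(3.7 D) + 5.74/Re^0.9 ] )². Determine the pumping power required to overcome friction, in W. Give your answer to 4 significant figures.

P ≈ 0.01636 W

Reynolds number Re = ρVD/μ = 603.7 · 0.02929 · 0.2217 / 0.00021 = 1.867e+04.
Re > 4000 → turbulent. Relative roughness ε/D = 4.6e-05/0.2217 = 0.000207. Swamee-Jain: f = 0.25/(log₁₀[0.000207/3.7 + 5.74/1.867e+04^0.9])² = 0.25/(log₁₀[5.61e-05 + 0.000822])² = 0.25/(-3.056)² = 0.02676.
Total minor-loss coefficient ΣK = 1·0.15 + 4·1.1 = 4.55.
ΔP = [f·L/D + ΣK]·(ρV²/2) = [0.02676·425.2/0.2217 + 4.55]·(603.7·0.02929²/2) = [51.33 + 4.55]·0.259 = 14.47 Pa.
Q = V·A = 0.02929·0.0386 = 0.001131 m³/s.
Pumping power P = QΔP = 0.001131·14.47 = 0.016361 W = 0.01636 W.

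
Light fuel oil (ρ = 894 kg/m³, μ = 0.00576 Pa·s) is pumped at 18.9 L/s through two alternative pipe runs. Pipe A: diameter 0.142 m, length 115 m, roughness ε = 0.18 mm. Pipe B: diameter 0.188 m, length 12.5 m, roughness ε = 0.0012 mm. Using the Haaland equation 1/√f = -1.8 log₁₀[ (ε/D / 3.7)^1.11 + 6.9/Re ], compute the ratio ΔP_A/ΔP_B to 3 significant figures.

ΔP_A/ΔP_B ≈ 38.9

Pipe A: V = Q/A = 0.0189/0.01584 = 1.193 m/s; Re = 2.63e+04; ε/D = 0.00127; Haaland → f = 0.02681; ΔP_A = f(L/D)(ρV²/2) = 1.382e+04 Pa.
Pipe B: V = Q/A = 0.0189/0.02776 = 0.6809 m/s; Re = 1.987e+04; ε/D = 6.38e-06; Haaland → f = 0.0258; ΔP_B = f(L/D)(ρV²/2) = 355.5 Pa.
ΔP_A/ΔP_B = 1.382e+04/355.5 = 38.9.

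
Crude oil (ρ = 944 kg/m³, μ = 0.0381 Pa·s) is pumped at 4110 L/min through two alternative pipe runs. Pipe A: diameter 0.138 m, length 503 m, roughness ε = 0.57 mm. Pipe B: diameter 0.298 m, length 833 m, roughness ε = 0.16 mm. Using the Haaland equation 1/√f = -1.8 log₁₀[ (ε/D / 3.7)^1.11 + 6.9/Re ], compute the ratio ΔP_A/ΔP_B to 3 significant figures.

Pipe A: V = Q/A = 0.0685/0.01496 = 4.58 m/s; Re = 1.566e+04; ε/D = 0.00413; Haaland → f = 0.03398; ΔP_A = f(L/D)(ρV²/2) = 1.226e+06 Pa.
Pipe B: V = Q/A = 0.0685/0.06975 = 0.9821 m/s; Re = 7252; ε/D = 0.000537; Haaland → f = 0.03436; ΔP_B = f(L/D)(ρV²/2) = 4.372e+04 Pa.
ΔP_A/ΔP_B = 1.226e+06/4.372e+04 = 28.0.

ΔP_A/ΔP_B ≈ 28.0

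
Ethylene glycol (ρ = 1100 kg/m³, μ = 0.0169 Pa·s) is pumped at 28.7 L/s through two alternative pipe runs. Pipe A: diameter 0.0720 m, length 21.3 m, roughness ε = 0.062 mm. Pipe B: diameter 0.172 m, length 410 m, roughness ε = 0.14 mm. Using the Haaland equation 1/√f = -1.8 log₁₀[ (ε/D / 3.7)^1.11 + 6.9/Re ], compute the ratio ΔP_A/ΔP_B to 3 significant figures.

ΔP_A/ΔP_B ≈ 3.41

Pipe A: V = Q/A = 0.0287/0.004072 = 7.049 m/s; Re = 3.303e+04; ε/D = 0.000861; Haaland → f = 0.0249; ΔP_A = f(L/D)(ρV²/2) = 2.013e+05 Pa.
Pipe B: V = Q/A = 0.0287/0.02324 = 1.235 m/s; Re = 1.383e+04; ε/D = 0.000814; Haaland → f = 0.02955; ΔP_B = f(L/D)(ρV²/2) = 5.91e+04 Pa.
ΔP_A/ΔP_B = 2.013e+05/5.91e+04 = 3.41.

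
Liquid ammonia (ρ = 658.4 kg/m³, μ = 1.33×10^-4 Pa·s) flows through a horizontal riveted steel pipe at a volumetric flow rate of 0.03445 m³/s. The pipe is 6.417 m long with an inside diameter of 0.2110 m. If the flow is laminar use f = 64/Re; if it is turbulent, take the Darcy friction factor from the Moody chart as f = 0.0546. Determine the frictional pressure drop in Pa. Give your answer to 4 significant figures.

Cross-sectional area A = πD²/4 = π(0.211)²/4 = 0.03497 m²; mean velocity V = Q/A = 0.03445/0.03497 = 0.9852 m/s.
Reynolds number Re = ρVD/μ = 658.4 · 0.9852 · 0.211 / 0.000133 = 1.029e+06.
Re > 4000 → turbulent; use the Moody-chart value f = 0.0546.
Darcy-Weisbach: ΔP = f(L/D)(ρV²/2) = 0.0546·(6.417/0.211)·(658.4·0.9852²/2) = 0.0546·30.41·319.5 = 530.6 Pa.

ΔP ≈ 530.6 Pa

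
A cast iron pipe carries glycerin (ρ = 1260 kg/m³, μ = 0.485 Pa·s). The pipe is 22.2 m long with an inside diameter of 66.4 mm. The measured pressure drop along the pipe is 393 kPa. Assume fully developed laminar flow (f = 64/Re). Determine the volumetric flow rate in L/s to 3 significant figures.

For laminar flow, f = 64/Re with Re = ρVD/μ, so Darcy-Weisbach reduces to ΔP = 32μLV/D². Solving for V: V = ΔP·D²/(32μL) = 3.93e+05·(0.0664)²/(32·0.485·22.2) = 5.029 m/s.
Check: Re = ρVD/μ = 1260·5.029·0.0664/0.485 = 867.5 < 2300, so the laminar assumption holds.
Q = V·A = 5.029·(π/4·0.0664²) = 0.01741 m³/s = 17.4 L/s.

Q ≈ 17.4 L/s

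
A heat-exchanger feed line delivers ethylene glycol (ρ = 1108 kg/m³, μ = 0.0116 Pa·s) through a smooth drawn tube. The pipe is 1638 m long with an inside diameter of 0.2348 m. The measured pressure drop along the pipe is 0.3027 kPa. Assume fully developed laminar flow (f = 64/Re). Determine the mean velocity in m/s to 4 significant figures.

For laminar flow, f = 64/Re with Re = ρVD/μ, so Darcy-Weisbach reduces to ΔP = 32μLV/D². Solving for V: V = ΔP·D²/(32μL) = 302.7·(0.2348)²/(32·0.0116·1638) = 0.02745 m/s.
Check: Re = ρVD/μ = 1108·0.02745·0.2348/0.0116 = 615.6 < 2300, so the laminar assumption holds.

V ≈ 0.02745 m/s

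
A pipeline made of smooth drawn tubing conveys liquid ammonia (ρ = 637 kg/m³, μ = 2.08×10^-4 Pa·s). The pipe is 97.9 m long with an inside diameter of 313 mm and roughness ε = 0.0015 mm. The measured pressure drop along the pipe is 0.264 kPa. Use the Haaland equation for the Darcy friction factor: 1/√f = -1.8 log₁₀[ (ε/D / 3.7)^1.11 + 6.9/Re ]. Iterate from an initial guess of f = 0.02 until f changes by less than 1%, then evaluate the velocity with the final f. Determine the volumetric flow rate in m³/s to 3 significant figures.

Rearranging Darcy-Weisbach: V = √(2·ΔP·D/(f·L·ρ)). With ε/D = 1.5e-06/0.313 = 4.79e-06, iterate starting from f = 0.02:
  f = 0.02 → V = √(2·264·0.313/(0.02·97.9·637)) = 0.364 m/s; Re = ρVD/μ = 3.489e+05; f → 0.01399
  f = 0.01399 → V = 0.4353 m/s; Re = 4.172e+05; f → 0.01354
  f = 0.01354 → V = 0.4424 m/s; Re = 4.24e+05; f → 0.0135
Converged (Δf/f < 1%). With the final f = 0.0135: V = √(2·264·0.313/(0.0135·97.9·637)) = 0.443 m/s.
Q = V·A = 0.443·(π/4·0.313²) = 0.03409 m³/s = 0.0341 m³/s.

Q ≈ 0.0341 m³/s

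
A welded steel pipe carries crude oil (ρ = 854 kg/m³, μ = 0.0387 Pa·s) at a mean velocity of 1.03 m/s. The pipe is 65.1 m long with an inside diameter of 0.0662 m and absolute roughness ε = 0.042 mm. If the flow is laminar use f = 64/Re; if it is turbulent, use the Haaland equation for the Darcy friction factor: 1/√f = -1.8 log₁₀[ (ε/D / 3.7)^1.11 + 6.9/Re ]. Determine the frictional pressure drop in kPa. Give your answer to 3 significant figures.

ΔP ≈ 18.9 kPa

Reynolds number Re = ρVD/μ = 854 · 1.03 · 0.0662 / 0.0387 = 1505.
Re < 2300 → laminar flow, so f = 64/Re = 64/1505 = 0.04253 (the turbulent correlation is not needed).
Darcy-Weisbach: ΔP = f(L/D)(ρV²/2) = 0.04253·(65.1/0.0662)·(854·1.03²/2) = 0.04253·983.4·453 = 1.895e+04 Pa.
ΔP = 1.895e+04 Pa = 18.9 kPa.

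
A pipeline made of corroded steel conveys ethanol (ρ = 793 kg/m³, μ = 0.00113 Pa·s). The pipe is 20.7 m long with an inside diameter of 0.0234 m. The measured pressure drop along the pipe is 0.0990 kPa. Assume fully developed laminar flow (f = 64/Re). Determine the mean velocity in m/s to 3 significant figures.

For laminar flow, f = 64/Re with Re = ρVD/μ, so Darcy-Weisbach reduces to ΔP = 32μLV/D². Solving for V: V = ΔP·D²/(32μL) = 99·(0.0234)²/(32·0.00113·20.7) = 0.07242 m/s.
Check: Re = ρVD/μ = 793·0.07242·0.0234/0.00113 = 1189 < 2300, so the laminar assumption holds.

V ≈ 0.0724 m/s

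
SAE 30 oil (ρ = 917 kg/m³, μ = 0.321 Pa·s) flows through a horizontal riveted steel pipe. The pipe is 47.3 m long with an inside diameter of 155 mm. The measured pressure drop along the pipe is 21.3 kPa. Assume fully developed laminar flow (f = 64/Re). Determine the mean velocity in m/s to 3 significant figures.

V ≈ 1.05 m/s

For laminar flow, f = 64/Re with Re = ρVD/μ, so Darcy-Weisbach reduces to ΔP = 32μLV/D². Solving for V: V = ΔP·D²/(32μL) = 2.13e+04·(0.155)²/(32·0.321·47.3) = 1.053 m/s.
Check: Re = ρVD/μ = 917·1.053·0.155/0.321 = 466.4 < 2300, so the laminar assumption holds.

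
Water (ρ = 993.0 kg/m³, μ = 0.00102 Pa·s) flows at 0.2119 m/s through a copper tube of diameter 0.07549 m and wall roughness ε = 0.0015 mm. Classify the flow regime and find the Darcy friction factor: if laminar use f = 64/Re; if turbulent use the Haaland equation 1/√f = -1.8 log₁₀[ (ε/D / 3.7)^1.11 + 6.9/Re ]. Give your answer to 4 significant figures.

f ≈ 0.02747

Re = ρVD/μ = 993·0.2119·0.07549/0.00102 = 1.557e+04.
Re > 4000 → turbulent. ε/D = 1.5e-06/0.07549 = 1.99e-05; Haaland: 1/√f = -1.8 log₁₀[1.41e-06 + 0.000443] = 6.034, so f = 0.02747.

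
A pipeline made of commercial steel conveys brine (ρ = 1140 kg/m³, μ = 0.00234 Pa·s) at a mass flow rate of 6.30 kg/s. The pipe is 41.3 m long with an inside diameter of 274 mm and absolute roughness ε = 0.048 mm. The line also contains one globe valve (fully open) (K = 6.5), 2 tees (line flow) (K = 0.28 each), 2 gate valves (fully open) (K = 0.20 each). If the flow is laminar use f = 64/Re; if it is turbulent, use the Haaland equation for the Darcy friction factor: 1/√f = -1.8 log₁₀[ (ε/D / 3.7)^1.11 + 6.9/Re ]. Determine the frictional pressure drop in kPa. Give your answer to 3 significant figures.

A = πD²/4 = π(0.274)²/4 = 0.05896 m²; mean velocity V = ṁ/(ρA) = 6.3/(1140 · 0.05896) = 0.09372 m/s.
Reynolds number Re = ρVD/μ = 1140 · 0.09372 · 0.274 / 0.00234 = 1.251e+04.
Re > 4000 → turbulent. Relative roughness ε/D = 4.8e-05/0.274 = 0.000175. Haaland: 1/√f = -1.8 log₁₀[(0.000175/3.7)^1.11 + 6.9/1.251e+04] = -1.8 log₁₀[1.58e-05 + 0.000552] = 5.843, so f = 0.02929.
Total minor-loss coefficient ΣK = 1·6.5 + 2·0.28 + 2·0.2 = 7.46.
ΔP = [f·L/D + ΣK]·(ρV²/2) = [0.02929·41.3/0.274 + 7.46]·(1140·0.09372²/2) = [4.415 + 7.46]·5.007 = 59.46 Pa.
ΔP = 59.46 Pa = 0.0595 kPa.

ΔP ≈ 0.0595 kPa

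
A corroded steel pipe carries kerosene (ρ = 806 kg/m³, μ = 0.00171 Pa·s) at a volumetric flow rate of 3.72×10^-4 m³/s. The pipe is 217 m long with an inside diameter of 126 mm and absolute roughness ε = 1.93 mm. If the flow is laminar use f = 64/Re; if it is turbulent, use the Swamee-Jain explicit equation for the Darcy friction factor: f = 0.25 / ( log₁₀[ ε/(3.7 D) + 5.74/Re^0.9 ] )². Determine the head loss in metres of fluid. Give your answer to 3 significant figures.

Cross-sectional area A = πD²/4 = π(0.126)²/4 = 0.01247 m²; mean velocity V = Q/A = 0.000372/0.01247 = 0.02983 m/s.
Reynolds number Re = ρVD/μ = 806 · 0.02983 · 0.126 / 0.00171 = 1772.
Re < 2300 → laminar flow, so f = 64/Re = 64/1772 = 0.03612 (the turbulent correlation is not needed).
Darcy-Weisbach: ΔP = f(L/D)(ρV²/2) = 0.03612·(217/0.126)·(806·0.02983²/2) = 0.03612·1722·0.3587 = 22.31 Pa.
Head loss h_f = ΔP/(ρg) = 22.31/(806·9.81) = 0.00282 m.

h_f ≈ 0.00282 m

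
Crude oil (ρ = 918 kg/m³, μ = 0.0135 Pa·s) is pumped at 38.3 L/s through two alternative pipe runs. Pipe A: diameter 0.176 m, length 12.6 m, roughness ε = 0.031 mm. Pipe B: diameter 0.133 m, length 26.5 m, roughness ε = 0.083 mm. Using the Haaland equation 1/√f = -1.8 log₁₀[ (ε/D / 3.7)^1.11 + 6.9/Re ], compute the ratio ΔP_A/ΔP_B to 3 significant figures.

Pipe A: V = Q/A = 0.0383/0.02433 = 1.574 m/s; Re = 1.884e+04; ε/D = 0.000176; Haaland → f = 0.02642; ΔP_A = f(L/D)(ρV²/2) = 2152 Pa.
Pipe B: V = Q/A = 0.0383/0.01389 = 2.757 m/s; Re = 2.493e+04; ε/D = 0.000624; Haaland → f = 0.02569; ΔP_B = f(L/D)(ρV²/2) = 1.785e+04 Pa.
ΔP_A/ΔP_B = 2152/1.785e+04 = 0.121.

ΔP_A/ΔP_B ≈ 0.121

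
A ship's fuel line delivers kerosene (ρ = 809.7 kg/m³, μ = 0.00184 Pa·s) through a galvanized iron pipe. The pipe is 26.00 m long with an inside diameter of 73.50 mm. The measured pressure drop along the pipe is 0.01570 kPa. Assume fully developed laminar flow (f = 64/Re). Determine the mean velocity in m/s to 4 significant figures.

For laminar flow, f = 64/Re with Re = ρVD/μ, so Darcy-Weisbach reduces to ΔP = 32μLV/D². Solving for V: V = ΔP·D²/(32μL) = 15.7·(0.0735)²/(32·0.00184·26) = 0.0554 m/s.
Check: Re = ρVD/μ = 809.7·0.0554·0.0735/0.00184 = 1792 < 2300, so the laminar assumption holds.

V ≈ 0.05540 m/s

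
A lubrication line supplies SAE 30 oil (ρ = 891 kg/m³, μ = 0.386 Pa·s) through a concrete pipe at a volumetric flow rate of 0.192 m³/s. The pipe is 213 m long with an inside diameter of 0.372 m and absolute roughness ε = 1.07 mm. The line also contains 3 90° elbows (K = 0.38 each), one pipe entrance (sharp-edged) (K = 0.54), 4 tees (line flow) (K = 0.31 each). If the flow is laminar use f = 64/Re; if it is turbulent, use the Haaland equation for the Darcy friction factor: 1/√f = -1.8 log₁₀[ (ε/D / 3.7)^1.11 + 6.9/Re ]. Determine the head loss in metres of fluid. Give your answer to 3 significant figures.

Cross-sectional area A = πD²/4 = π(0.372)²/4 = 0.1087 m²; mean velocity V = Q/A = 0.192/0.1087 = 1.767 m/s.
Reynolds number Re = ρVD/μ = 891 · 1.767 · 0.372 / 0.386 = 1517.
Re < 2300 → laminar flow, so f = 64/Re = 64/1517 = 0.04219 (the turbulent correlation is not needed).
Total minor-loss coefficient ΣK = 3·0.38 + 1·0.54 + 4·0.31 = 2.92.
ΔP = [f·L/D + ΣK]·(ρV²/2) = [0.04219·213/0.372 + 2.92]·(891·1.767²/2) = [24.16 + 2.92]·1390 = 3.765e+04 Pa.
Head loss h_f = ΔP/(ρg) = 3.765e+04/(891·9.81) = 4.31 m.

h_f ≈ 4.31 m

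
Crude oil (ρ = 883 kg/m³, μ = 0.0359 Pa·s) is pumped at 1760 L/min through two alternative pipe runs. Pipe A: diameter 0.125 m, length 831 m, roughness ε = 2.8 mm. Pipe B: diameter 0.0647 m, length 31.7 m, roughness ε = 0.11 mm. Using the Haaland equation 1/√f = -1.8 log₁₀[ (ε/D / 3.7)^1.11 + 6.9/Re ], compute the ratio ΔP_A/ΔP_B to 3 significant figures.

ΔP_A/ΔP_B ≈ 1.76

Pipe A: V = Q/A = 0.02933/0.01227 = 2.39 m/s; Re = 7349; ε/D = 0.0224; Haaland → f = 0.05554; ΔP_A = f(L/D)(ρV²/2) = 9.313e+05 Pa.
Pipe B: V = Q/A = 0.02933/0.003288 = 8.922 m/s; Re = 1.42e+04; ε/D = 0.0017; Haaland → f = 0.0308; ΔP_B = f(L/D)(ρV²/2) = 5.304e+05 Pa.
ΔP_A/ΔP_B = 9.313e+05/5.304e+05 = 1.76.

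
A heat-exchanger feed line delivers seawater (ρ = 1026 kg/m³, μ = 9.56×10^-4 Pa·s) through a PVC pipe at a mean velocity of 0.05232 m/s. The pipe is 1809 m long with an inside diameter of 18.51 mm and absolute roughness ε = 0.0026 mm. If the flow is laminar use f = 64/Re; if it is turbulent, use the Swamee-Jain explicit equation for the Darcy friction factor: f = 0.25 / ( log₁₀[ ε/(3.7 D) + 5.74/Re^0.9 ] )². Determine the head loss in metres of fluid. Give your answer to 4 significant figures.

h_f ≈ 0.8396 m

Reynolds number Re = ρVD/μ = 1026 · 0.05232 · 0.01851 / 0.000956 = 1039.
Re < 2300 → laminar flow, so f = 64/Re = 64/1039 = 0.06158 (the turbulent correlation is not needed).
Darcy-Weisbach: ΔP = f(L/D)(ρV²/2) = 0.06158·(1809/0.01851)·(1026·0.05232²/2) = 0.06158·9.773e+04·1.404 = 8451 Pa.
Head loss h_f = ΔP/(ρg) = 8451/(1026·9.81) = 0.8396 m.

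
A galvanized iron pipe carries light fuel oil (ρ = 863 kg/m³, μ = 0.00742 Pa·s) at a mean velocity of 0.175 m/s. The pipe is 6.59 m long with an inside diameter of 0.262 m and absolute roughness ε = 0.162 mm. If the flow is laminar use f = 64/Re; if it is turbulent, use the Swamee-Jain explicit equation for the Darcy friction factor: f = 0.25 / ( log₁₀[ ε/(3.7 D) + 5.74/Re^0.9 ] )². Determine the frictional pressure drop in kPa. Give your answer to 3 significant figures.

Reynolds number Re = ρVD/μ = 863 · 0.175 · 0.262 / 0.00742 = 5333.
Re > 4000 → turbulent. Relative roughness ε/D = 0.000162/0.262 = 0.000618. Swamee-Jain: f = 0.25/(log₁₀[0.000618/3.7 + 5.74/5333^0.9])² = 0.25/(log₁₀[0.000167 + 0.00254])² = 0.25/(-2.568)² = 0.03792.
Darcy-Weisbach: ΔP = f(L/D)(ρV²/2) = 0.03792·(6.59/0.262)·(863·0.175²/2) = 0.03792·25.15·13.21 = 12.6 Pa.
ΔP = 12.6 Pa = 0.0126 kPa.

ΔP ≈ 0.0126 kPa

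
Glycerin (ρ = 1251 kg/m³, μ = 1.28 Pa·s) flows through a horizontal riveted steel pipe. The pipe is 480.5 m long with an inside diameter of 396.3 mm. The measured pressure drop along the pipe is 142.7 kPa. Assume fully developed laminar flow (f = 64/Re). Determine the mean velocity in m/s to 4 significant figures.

For laminar flow, f = 64/Re with Re = ρVD/μ, so Darcy-Weisbach reduces to ΔP = 32μLV/D². Solving for V: V = ΔP·D²/(32μL) = 1.427e+05·(0.3963)²/(32·1.28·480.5) = 1.139 m/s.
Check: Re = ρVD/μ = 1251·1.139·0.3963/1.28 = 441.1 < 2300, so the laminar assumption holds.

V ≈ 1.139 m/s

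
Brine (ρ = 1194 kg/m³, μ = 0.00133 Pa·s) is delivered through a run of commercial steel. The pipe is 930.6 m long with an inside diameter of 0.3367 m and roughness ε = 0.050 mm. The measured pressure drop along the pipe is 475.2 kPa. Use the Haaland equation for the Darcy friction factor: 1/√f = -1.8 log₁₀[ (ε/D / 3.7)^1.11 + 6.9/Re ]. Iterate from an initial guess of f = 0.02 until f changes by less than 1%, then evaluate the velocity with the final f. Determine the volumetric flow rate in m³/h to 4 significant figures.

Rearranging Darcy-Weisbach: V = √(2·ΔP·D/(f·L·ρ)). With ε/D = 5e-05/0.3367 = 0.000149, iterate starting from f = 0.02:
  f = 0.02 → V = √(2·4.752e+05·0.3367/(0.02·930.6·1194)) = 3.795 m/s; Re = ρVD/μ = 1.147e+06; f → 0.01387
  f = 0.01387 → V = 4.556 m/s; Re = 1.377e+06; f → 0.01374
Converged (Δf/f < 1%). With the final f = 0.01374: V = √(2·4.752e+05·0.3367/(0.01374·930.6·1194)) = 4.579 m/s.
Q = V·A = 4.579·(π/4·0.3367²) = 0.4077 m³/s = 1468 m³/h.

Q ≈ 1468 m³/h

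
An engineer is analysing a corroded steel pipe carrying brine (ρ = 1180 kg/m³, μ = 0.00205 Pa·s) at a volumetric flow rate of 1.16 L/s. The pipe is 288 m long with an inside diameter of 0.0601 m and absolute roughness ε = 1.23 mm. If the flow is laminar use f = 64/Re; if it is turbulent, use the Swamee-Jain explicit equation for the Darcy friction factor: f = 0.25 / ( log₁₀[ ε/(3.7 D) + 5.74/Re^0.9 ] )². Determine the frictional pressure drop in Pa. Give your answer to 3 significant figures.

ΔP ≈ 24800 Pa

Q = 1.16 L/s = 1.16/1000 = 0.00116 m³/s.
Cross-sectional area A = πD²/4 = π(0.0601)²/4 = 0.002837 m²; mean velocity V = Q/A = 0.00116/0.002837 = 0.4089 m/s.
Reynolds number Re = ρVD/μ = 1180 · 0.4089 · 0.0601 / 0.00205 = 1.415e+04.
Re > 4000 → turbulent. Relative roughness ε/D = 0.00123/0.0601 = 0.0205. Swamee-Jain: f = 0.25/(log₁₀[0.0205/3.7 + 5.74/1.415e+04^0.9])² = 0.25/(log₁₀[0.00553 + 0.00106])² = 0.25/(-2.181)² = 0.05254.
Darcy-Weisbach: ΔP = f(L/D)(ρV²/2) = 0.05254·(288/0.0601)·(1180·0.4089²/2) = 0.05254·4792·98.65 = 2.484e+04 Pa.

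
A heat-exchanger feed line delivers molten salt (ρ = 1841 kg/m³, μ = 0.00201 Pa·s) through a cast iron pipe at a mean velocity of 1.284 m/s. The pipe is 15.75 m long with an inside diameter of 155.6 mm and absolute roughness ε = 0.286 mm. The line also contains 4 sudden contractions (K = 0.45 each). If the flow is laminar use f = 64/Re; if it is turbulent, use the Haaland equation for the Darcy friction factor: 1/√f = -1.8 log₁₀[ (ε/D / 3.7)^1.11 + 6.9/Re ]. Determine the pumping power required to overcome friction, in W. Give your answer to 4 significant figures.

Reynolds number Re = ρVD/μ = 1841 · 1.284 · 0.1556 / 0.00201 = 1.83e+05.
Re > 4000 → turbulent. Relative roughness ε/D = 0.000286/0.1556 = 0.00184. Haaland: 1/√f = -1.8 log₁₀[(0.00184/3.7)^1.11 + 6.9/1.83e+05] = -1.8 log₁₀[0.000215 + 3.77e-05] = 6.475, so f = 0.02385.
Total minor-loss coefficient ΣK = 4·0.45 = 1.8.
ΔP = [f·L/D + ΣK]·(ρV²/2) = [0.02385·15.75/0.1556 + 1.8]·(1841·1.284²/2) = [2.414 + 1.8]·1518 = 6396 Pa.
Q = V·A = 1.284·0.01902 = 0.02442 m³/s.
Pumping power P = QΔP = 0.02442·6396 = 156.16 W = 156.2 W.

P ≈ 156.2 W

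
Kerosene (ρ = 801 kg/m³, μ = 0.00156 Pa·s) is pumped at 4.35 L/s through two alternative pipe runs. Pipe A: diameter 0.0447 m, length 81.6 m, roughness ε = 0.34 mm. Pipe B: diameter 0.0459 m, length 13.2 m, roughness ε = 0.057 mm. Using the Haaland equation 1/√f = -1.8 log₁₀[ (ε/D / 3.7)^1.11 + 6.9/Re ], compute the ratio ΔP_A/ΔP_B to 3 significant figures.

ΔP_A/ΔP_B ≈ 10.6

Pipe A: V = Q/A = 0.00435/0.001569 = 2.772 m/s; Re = 6.362e+04; ε/D = 0.00761; Haaland → f = 0.03572; ΔP_A = f(L/D)(ρV²/2) = 2.007e+05 Pa.
Pipe B: V = Q/A = 0.00435/0.001655 = 2.629 m/s; Re = 6.196e+04; ε/D = 0.00124; Haaland → f = 0.0238; ΔP_B = f(L/D)(ρV²/2) = 1.895e+04 Pa.
ΔP_A/ΔP_B = 2.007e+05/1.895e+04 = 10.6.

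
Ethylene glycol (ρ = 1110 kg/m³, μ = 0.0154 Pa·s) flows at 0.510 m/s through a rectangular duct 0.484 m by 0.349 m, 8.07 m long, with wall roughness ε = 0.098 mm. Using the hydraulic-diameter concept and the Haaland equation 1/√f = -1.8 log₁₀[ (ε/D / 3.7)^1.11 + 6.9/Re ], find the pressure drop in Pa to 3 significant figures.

ΔP ≈ 80.7 Pa

Hydraulic diameter D_h = 4A/P = 4·(0.484·0.349)/(2·(0.484+0.349)) = 0.6757/1.666 = 0.4056 m.
Re = ρVD_h/μ = 1110·0.51·0.4056/0.0154 = 1.491e+04.
ε/D_h = 9.8e-05/0.4056 = 0.000242; Haaland gives 1/√f = -1.8 log₁₀[2.26e-05+0.000463] = 5.965, so f = 0.02811.
ΔP = f(L/D_h)(ρV²/2) = 0.02811·8.07/0.4056·144.4 = 80.73 Pa.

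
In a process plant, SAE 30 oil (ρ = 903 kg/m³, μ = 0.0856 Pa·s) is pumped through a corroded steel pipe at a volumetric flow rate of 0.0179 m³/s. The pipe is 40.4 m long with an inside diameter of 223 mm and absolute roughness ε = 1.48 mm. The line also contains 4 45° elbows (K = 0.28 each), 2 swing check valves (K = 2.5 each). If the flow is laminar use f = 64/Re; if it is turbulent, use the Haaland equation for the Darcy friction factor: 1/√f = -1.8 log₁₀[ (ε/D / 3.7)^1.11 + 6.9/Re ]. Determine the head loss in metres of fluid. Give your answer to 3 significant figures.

Cross-sectional area A = πD²/4 = π(0.223)²/4 = 0.03906 m²; mean velocity V = Q/A = 0.0179/0.03906 = 0.4583 m/s.
Reynolds number Re = ρVD/μ = 903 · 0.4583 · 0.223 / 0.0856 = 1078.
Re < 2300 → laminar flow, so f = 64/Re = 64/1078 = 0.05936 (the turbulent correlation is not needed).
Total minor-loss coefficient ΣK = 4·0.28 + 2·2.5 = 6.12.
ΔP = [f·L/D + ΣK]·(ρV²/2) = [0.05936·40.4/0.223 + 6.12]·(903·0.4583²/2) = [10.75 + 6.12]·94.83 = 1600 Pa.
Head loss h_f = ΔP/(ρg) = 1600/(903·9.81) = 0.181 m.

h_f ≈ 0.181 m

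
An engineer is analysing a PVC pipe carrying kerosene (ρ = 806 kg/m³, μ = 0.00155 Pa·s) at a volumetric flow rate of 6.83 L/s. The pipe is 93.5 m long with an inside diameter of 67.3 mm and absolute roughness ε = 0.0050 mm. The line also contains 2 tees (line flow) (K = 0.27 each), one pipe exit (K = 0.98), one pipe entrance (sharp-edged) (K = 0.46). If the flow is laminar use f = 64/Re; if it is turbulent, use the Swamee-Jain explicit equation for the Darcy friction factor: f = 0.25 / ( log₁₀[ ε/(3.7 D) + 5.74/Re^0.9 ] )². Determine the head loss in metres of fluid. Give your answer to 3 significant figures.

h_f ≈ 5.54 m

Q = 6.83 L/s = 6.83/1000 = 0.00683 m³/s.
Cross-sectional area A = πD²/4 = π(0.0673)²/4 = 0.003557 m²; mean velocity V = Q/A = 0.00683/0.003557 = 1.92 m/s.
Reynolds number Re = ρVD/μ = 806 · 1.92 · 0.0673 / 0.00155 = 6.719e+04.
Re > 4000 → turbulent. Relative roughness ε/D = 5e-06/0.0673 = 7.43e-05. Swamee-Jain: f = 0.25/(log₁₀[7.43e-05/3.7 + 5.74/6.719e+04^0.9])² = 0.25/(log₁₀[2.01e-05 + 0.00026])² = 0.25/(-3.553)² = 0.0198.
Total minor-loss coefficient ΣK = 2·0.27 + 1·0.98 + 1·0.46 = 1.98.
ΔP = [f·L/D + ΣK]·(ρV²/2) = [0.0198·93.5/0.0673 + 1.98]·(806·1.92²/2) = [27.51 + 1.98]·1486 = 4.381e+04 Pa.
Head loss h_f = ΔP/(ρg) = 4.381e+04/(806·9.81) = 5.54 m.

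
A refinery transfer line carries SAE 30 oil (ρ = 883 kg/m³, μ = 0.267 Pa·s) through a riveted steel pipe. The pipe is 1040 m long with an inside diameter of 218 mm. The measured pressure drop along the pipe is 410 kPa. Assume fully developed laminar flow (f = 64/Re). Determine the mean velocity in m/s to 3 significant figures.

V ≈ 2.19 m/s

For laminar flow, f = 64/Re with Re = ρVD/μ, so Darcy-Weisbach reduces to ΔP = 32μLV/D². Solving for V: V = ΔP·D²/(32μL) = 4.1e+05·(0.218)²/(32·0.267·1040) = 2.193 m/s.
Check: Re = ρVD/μ = 883·2.193·0.218/0.267 = 1581 < 2300, so the laminar assumption holds.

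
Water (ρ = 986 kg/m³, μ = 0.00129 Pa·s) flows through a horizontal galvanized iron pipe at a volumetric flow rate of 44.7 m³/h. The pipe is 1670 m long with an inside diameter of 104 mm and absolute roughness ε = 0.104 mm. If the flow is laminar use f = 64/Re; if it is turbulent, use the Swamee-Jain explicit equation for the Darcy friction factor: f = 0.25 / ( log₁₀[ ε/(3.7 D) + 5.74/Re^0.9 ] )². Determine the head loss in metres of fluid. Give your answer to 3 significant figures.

h_f ≈ 38.5 m

Q = 44.7 m³/h = 44.7/3600 = 0.01242 m³/s.
Cross-sectional area A = πD²/4 = π(0.104)²/4 = 0.008495 m²; mean velocity V = Q/A = 0.01242/0.008495 = 1.462 m/s.
Reynolds number Re = ρVD/μ = 986 · 1.462 · 0.104 / 0.00129 = 1.162e+05.
Re > 4000 → turbulent. Relative roughness ε/D = 0.000104/0.104 = 0.001. Swamee-Jain: f = 0.25/(log₁₀[0.001/3.7 + 5.74/1.162e+05^0.9])² = 0.25/(log₁₀[0.00027 + 0.000159])² = 0.25/(-3.368)² = 0.02204.
Darcy-Weisbach: ΔP = f(L/D)(ρV²/2) = 0.02204·(1670/0.104)·(986·1.462²/2) = 0.02204·1.606e+04·1053 = 3.728e+05 Pa.
Head loss h_f = ΔP/(ρg) = 3.728e+05/(986·9.81) = 38.5 m.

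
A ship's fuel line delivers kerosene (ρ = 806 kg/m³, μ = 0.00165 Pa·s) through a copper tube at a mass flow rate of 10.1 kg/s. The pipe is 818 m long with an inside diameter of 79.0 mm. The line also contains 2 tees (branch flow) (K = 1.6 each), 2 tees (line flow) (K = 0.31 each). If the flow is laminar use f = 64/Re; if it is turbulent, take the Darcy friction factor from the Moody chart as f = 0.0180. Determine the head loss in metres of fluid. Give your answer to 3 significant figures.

h_f ≈ 63.4 m

A = πD²/4 = π(0.079)²/4 = 0.004902 m²; mean velocity V = ṁ/(ρA) = 10.1/(806 · 0.004902) = 2.556 m/s.
Reynolds number Re = ρVD/μ = 806 · 2.556 · 0.079 / 0.00165 = 9.866e+04.
Re > 4000 → turbulent; use the Moody-chart value f = 0.0180.
Total minor-loss coefficient ΣK = 2·1.6 + 2·0.31 = 3.82.
ΔP = [f·L/D + ΣK]·(ρV²/2) = [0.018·818/0.079 + 3.82]·(806·2.556²/2) = [186.4 + 3.82]·2634 = 5.01e+05 Pa.
Head loss h_f = ΔP/(ρg) = 5.01e+05/(806·9.81) = 63.4 m.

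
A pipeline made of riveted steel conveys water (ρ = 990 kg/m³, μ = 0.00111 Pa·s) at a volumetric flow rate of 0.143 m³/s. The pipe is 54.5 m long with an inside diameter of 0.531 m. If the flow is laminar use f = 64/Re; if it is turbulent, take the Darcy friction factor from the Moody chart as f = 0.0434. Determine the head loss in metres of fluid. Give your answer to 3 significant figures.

h_f ≈ 0.0947 m

Cross-sectional area A = πD²/4 = π(0.531)²/4 = 0.2215 m²; mean velocity V = Q/A = 0.143/0.2215 = 0.6457 m/s.
Reynolds number Re = ρVD/μ = 990 · 0.6457 · 0.531 / 0.00111 = 3.058e+05.
Re > 4000 → turbulent; use the Moody-chart value f = 0.0434.
Darcy-Weisbach: ΔP = f(L/D)(ρV²/2) = 0.0434·(54.5/0.531)·(990·0.6457²/2) = 0.0434·102.6·206.4 = 919.4 Pa.
Head loss h_f = ΔP/(ρg) = 919.4/(990·9.81) = 0.0947 m.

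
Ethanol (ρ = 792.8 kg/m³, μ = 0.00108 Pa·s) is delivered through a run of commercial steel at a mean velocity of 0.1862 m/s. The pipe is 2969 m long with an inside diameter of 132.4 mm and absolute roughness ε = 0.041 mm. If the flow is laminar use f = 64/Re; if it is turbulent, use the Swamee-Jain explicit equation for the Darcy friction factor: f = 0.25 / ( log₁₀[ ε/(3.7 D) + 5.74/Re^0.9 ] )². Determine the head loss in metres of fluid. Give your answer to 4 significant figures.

h_f ≈ 1.078 m

Reynolds number Re = ρVD/μ = 792.8 · 0.1862 · 0.1324 / 0.00108 = 1.81e+04.
Re > 4000 → turbulent. Relative roughness ε/D = 4.1e-05/0.1324 = 0.00031. Swamee-Jain: f = 0.25/(log₁₀[0.00031/3.7 + 5.74/1.81e+04^0.9])² = 0.25/(log₁₀[8.37e-05 + 0.000845])² = 0.25/(-3.032)² = 0.0272.
Darcy-Weisbach: ΔP = f(L/D)(ρV²/2) = 0.0272·(2969/0.1324)·(792.8·0.1862²/2) = 0.0272·2.242e+04·13.74 = 8381 Pa.
Head loss h_f = ΔP/(ρg) = 8381/(792.8·9.81) = 1.078 m.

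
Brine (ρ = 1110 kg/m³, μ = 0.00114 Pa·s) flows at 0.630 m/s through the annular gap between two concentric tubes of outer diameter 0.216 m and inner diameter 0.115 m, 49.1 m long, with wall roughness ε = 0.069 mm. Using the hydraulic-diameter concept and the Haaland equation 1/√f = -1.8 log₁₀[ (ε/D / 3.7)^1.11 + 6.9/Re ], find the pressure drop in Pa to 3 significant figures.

ΔP ≈ 2370 Pa

Hydraulic diameter D_h = 4A/P = D_o - D_i = 0.216 - 0.115 = 0.101 m.
Re = ρVD_h/μ = 1110·0.63·0.101/0.00114 = 6.196e+04.
ε/D_h = 6.9e-05/0.101 = 0.000683; Haaland gives 1/√f = -1.8 log₁₀[7.17e-05+0.000111] = 6.727, so f = 0.0221.
ΔP = f(L/D_h)(ρV²/2) = 0.0221·49.1/0.101·220.3 = 2366 Pa.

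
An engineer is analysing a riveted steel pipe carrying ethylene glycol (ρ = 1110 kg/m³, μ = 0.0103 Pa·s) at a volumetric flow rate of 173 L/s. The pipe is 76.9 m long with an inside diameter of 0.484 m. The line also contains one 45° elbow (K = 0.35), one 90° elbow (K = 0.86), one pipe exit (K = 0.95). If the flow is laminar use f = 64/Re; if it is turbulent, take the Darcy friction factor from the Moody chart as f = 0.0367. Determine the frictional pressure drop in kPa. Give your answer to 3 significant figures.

ΔP ≈ 3.92 kPa

Q = 173 L/s = 173/1000 = 0.173 m³/s.
Cross-sectional area A = πD²/4 = π(0.484)²/4 = 0.184 m²; mean velocity V = Q/A = 0.173/0.184 = 0.9403 m/s.
Reynolds number Re = ρVD/μ = 1110 · 0.9403 · 0.484 / 0.0103 = 4.905e+04.
Re > 4000 → turbulent; use the Moody-chart value f = 0.0367.
Total minor-loss coefficient ΣK = 1·0.35 + 1·0.86 + 1·0.95 = 2.16.
ΔP = [f·L/D + ΣK]·(ρV²/2) = [0.0367·76.9/0.484 + 2.16]·(1110·0.9403²/2) = [5.831 + 2.16]·490.7 = 3921 Pa.
ΔP = 3921 Pa = 3.92 kPa.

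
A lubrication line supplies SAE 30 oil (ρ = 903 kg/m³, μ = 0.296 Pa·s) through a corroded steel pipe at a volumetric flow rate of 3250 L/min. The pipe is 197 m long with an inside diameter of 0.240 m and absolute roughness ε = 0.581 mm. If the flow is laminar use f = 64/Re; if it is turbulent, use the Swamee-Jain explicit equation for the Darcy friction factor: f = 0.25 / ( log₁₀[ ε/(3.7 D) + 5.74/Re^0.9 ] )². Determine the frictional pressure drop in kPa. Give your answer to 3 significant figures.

ΔP ≈ 38.8 kPa

Q = 3250 L/min = 3250/60000 = 0.05417 m³/s.
Cross-sectional area A = πD²/4 = π(0.24)²/4 = 0.04524 m²; mean velocity V = Q/A = 0.05417/0.04524 = 1.197 m/s.
Reynolds number Re = ρVD/μ = 903 · 1.197 · 0.24 / 0.296 = 876.7.
Re < 2300 → laminar flow, so f = 64/Re = 64/876.7 = 0.07301 (the turbulent correlation is not needed).
Darcy-Weisbach: ΔP = f(L/D)(ρV²/2) = 0.07301·(197/0.24)·(903·1.197²/2) = 0.07301·820.8·647.3 = 3.879e+04 Pa.
ΔP = 3.879e+04 Pa = 38.8 kPa.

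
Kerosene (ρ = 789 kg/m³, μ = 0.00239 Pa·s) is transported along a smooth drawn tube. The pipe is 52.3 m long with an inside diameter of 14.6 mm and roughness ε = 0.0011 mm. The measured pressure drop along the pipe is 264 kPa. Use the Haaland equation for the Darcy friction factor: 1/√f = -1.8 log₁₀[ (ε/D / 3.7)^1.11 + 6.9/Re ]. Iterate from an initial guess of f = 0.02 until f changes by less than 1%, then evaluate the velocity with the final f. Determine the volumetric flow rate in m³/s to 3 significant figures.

Rearranging Darcy-Weisbach: V = √(2·ΔP·D/(f·L·ρ)). With ε/D = 1.1e-06/0.0146 = 7.53e-05, iterate starting from f = 0.02:
  f = 0.02 → V = √(2·2.64e+05·0.0146/(0.02·52.3·789)) = 3.056 m/s; Re = ρVD/μ = 1.473e+04; f → 0.02794
  f = 0.02794 → V = 2.586 m/s; Re = 1.246e+04; f → 0.02919
  f = 0.02919 → V = 2.53 m/s; Re = 1.219e+04; f → 0.02935
Converged (Δf/f < 1%). With the final f = 0.02935: V = √(2·2.64e+05·0.0146/(0.02935·52.3·789)) = 2.523 m/s.
Q = V·A = 2.523·(π/4·0.0146²) = 0.0004223 m³/s = 4.22×10^-4 m³/s.

Q ≈ 4.22×10^-4 m³/s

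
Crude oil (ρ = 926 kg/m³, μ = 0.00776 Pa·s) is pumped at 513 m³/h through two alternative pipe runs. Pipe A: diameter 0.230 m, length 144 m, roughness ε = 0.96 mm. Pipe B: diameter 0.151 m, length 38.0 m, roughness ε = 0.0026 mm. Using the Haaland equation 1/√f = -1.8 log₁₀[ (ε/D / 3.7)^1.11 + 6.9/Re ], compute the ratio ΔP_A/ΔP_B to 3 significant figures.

Pipe A: V = Q/A = 0.1425/0.04155 = 3.43 m/s; Re = 9.413e+04; ε/D = 0.00417; Haaland → f = 0.02984; ΔP_A = f(L/D)(ρV²/2) = 1.018e+05 Pa.
Pipe B: V = Q/A = 0.1425/0.01791 = 7.957 m/s; Re = 1.434e+05; ε/D = 1.72e-05; Haaland → f = 0.01664; ΔP_B = f(L/D)(ρV²/2) = 1.228e+05 Pa.
ΔP_A/ΔP_B = 1.018e+05/1.228e+05 = 0.829.

ΔP_A/ΔP_B ≈ 0.829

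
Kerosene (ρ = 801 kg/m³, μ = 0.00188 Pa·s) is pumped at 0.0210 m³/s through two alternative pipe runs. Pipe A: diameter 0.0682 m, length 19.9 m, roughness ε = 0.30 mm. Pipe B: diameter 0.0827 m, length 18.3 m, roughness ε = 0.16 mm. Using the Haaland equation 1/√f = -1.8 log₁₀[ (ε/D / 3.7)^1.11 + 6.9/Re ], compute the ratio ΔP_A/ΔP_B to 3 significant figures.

ΔP_A/ΔP_B ≈ 3.49

Pipe A: V = Q/A = 0.021/0.003653 = 5.749 m/s; Re = 1.67e+05; ε/D = 0.0044; Haaland → f = 0.02984; ΔP_A = f(L/D)(ρV²/2) = 1.152e+05 Pa.
Pipe B: V = Q/A = 0.021/0.005372 = 3.909 m/s; Re = 1.378e+05; ε/D = 0.00193; Haaland → f = 0.0244; ΔP_B = f(L/D)(ρV²/2) = 3.306e+04 Pa.
ΔP_A/ΔP_B = 1.152e+05/3.306e+04 = 3.49.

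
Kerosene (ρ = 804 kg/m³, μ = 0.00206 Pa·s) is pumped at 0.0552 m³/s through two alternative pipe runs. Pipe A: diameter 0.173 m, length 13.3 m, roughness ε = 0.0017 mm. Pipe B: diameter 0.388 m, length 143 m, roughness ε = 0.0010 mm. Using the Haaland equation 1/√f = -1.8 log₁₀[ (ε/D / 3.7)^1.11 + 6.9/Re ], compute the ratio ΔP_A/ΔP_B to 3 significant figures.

Pipe A: V = Q/A = 0.0552/0.02351 = 2.348 m/s; Re = 1.586e+05; ε/D = 9.83e-06; Haaland → f = 0.01627; ΔP_A = f(L/D)(ρV²/2) = 2774 Pa.
Pipe B: V = Q/A = 0.0552/0.1182 = 0.4669 m/s; Re = 7.07e+04; ε/D = 2.58e-06; Haaland → f = 0.01919; ΔP_B = f(L/D)(ρV²/2) = 619.9 Pa.
ΔP_A/ΔP_B = 2774/619.9 = 4.47.

ΔP_A/ΔP_B ≈ 4.47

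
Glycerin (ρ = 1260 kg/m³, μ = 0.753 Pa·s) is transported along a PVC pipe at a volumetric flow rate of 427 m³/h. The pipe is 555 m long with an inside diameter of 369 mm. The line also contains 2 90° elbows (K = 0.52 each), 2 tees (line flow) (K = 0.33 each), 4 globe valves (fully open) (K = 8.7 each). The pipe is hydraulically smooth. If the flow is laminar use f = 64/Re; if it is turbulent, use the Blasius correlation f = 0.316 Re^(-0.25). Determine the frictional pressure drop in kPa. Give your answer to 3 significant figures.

Q = 427 m³/h = 427/3600 = 0.1186 m³/s.
Cross-sectional area A = πD²/4 = π(0.369)²/4 = 0.1069 m²; mean velocity V = Q/A = 0.1186/0.1069 = 1.109 m/s.
Reynolds number Re = ρVD/μ = 1260 · 1.109 · 0.369 / 0.753 = 684.8.
Re < 2300 → laminar flow, so f = 64/Re = 64/684.8 = 0.09345 (the turbulent correlation is not needed).
Total minor-loss coefficient ΣK = 2·0.52 + 2·0.33 + 4·8.7 = 36.5.
ΔP = [f·L/D + ΣK]·(ρV²/2) = [0.09345·555/0.369 + 36.5]·(1260·1.109²/2) = [140.6 + 36.5]·775 = 1.372e+05 Pa.
ΔP = 1.372e+05 Pa = 137 kPa.

ΔP ≈ 137 kPa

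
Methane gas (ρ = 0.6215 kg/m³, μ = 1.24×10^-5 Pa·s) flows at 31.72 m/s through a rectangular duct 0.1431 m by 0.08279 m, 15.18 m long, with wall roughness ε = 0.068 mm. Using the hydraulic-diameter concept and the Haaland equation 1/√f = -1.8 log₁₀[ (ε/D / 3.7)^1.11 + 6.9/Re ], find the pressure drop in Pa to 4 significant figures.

ΔP ≈ 889.5 Pa

Hydraulic diameter D_h = 4A/P = 4·(0.1431·0.08279)/(2·(0.1431+0.08279)) = 0.04739/0.4518 = 0.1049 m.
Re = ρVD_h/μ = 0.6215·31.72·0.1049/1.24e-05 = 1.668e+05.
ε/D_h = 6.8e-05/0.1049 = 0.000648; Haaland gives 1/√f = -1.8 log₁₀[6.77e-05+4.14e-05] = 7.132, so f = 0.01966.
ΔP = f(L/D_h)(ρV²/2) = 0.01966·15.18/0.1049·312.7 = 889.5 Pa.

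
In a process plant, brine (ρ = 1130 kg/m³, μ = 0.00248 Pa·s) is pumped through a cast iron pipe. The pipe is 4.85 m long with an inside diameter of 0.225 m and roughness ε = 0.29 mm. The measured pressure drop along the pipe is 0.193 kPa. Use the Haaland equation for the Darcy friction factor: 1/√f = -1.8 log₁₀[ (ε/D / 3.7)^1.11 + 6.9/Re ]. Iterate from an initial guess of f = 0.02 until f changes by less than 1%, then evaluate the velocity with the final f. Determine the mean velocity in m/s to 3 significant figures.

Rearranging Darcy-Weisbach: V = √(2·ΔP·D/(f·L·ρ)). With ε/D = 0.00029/0.225 = 0.00129, iterate starting from f = 0.02:
  f = 0.02 → V = √(2·193·0.225/(0.02·4.85·1130)) = 0.8901 m/s; Re = ρVD/μ = 9.126e+04; f → 0.02309
  f = 0.02309 → V = 0.8285 m/s; Re = 8.493e+04; f → 0.02323
Converged (Δf/f < 1%). With the final f = 0.02323: V = √(2·193·0.225/(0.02323·4.85·1130)) = 0.826 m/s.

V ≈ 0.826 m/s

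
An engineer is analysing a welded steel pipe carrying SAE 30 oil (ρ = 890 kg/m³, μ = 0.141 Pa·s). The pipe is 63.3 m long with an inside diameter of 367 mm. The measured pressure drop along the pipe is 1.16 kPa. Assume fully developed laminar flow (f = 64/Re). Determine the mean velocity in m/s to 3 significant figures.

V ≈ 0.547 m/s

For laminar flow, f = 64/Re with Re = ρVD/μ, so Darcy-Weisbach reduces to ΔP = 32μLV/D². Solving for V: V = ΔP·D²/(32μL) = 1160·(0.367)²/(32·0.141·63.3) = 0.547 m/s.
Check: Re = ρVD/μ = 890·0.547·0.367/0.141 = 1267 < 2300, so the laminar assumption holds.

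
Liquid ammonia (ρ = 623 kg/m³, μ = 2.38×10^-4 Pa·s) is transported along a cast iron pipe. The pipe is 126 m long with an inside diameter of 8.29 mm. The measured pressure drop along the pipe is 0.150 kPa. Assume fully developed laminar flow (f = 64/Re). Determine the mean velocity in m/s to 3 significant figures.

V ≈ 0.0107 m/s

For laminar flow, f = 64/Re with Re = ρVD/μ, so Darcy-Weisbach reduces to ΔP = 32μLV/D². Solving for V: V = ΔP·D²/(32μL) = 150·(0.00829)²/(32·0.000238·126) = 0.01074 m/s.
Check: Re = ρVD/μ = 623·0.01074·0.00829/0.000238 = 233.1 < 2300, so the laminar assumption holds.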